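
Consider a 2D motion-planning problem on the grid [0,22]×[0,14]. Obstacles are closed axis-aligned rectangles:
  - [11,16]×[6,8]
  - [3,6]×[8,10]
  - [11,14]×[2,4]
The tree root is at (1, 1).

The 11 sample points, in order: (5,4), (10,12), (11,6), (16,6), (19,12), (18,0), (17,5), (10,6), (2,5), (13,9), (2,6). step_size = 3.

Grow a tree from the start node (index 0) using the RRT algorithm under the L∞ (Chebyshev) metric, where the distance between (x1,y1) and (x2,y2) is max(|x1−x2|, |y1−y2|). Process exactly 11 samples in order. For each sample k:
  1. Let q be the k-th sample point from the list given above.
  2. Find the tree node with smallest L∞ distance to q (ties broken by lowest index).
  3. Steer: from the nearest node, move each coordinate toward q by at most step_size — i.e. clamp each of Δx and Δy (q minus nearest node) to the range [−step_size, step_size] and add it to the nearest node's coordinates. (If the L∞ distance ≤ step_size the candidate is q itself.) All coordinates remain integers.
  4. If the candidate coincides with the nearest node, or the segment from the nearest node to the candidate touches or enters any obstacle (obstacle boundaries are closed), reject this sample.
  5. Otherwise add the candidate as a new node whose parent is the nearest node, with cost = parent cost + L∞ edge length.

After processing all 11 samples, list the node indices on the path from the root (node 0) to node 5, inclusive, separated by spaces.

1. q=(5,4) nearest=0 d=4 new=(4,4) → add node 1 parent=0 cost=3
2. q=(10,12) nearest=1 d=8 new=(7,7) → add node 2 parent=1 cost=6
3. q=(11,6) nearest=2 d=4 new=(10,6) → add node 3 parent=2 cost=9
4. q=(16,6) nearest=3 d=6 new=(13,6) → blocked by [11,16]×[6,8], reject
5. q=(19,12) nearest=3 d=9 new=(13,9) → blocked by [11,16]×[6,8], reject
6. q=(18,0) nearest=3 d=8 new=(13,3) → blocked by [11,14]×[2,4], reject
7. q=(17,5) nearest=3 d=7 new=(13,5) → add node 4 parent=3 cost=12
8. q=(10,6) nearest=3 d=0 → coincident, reject
9. q=(2,5) nearest=1 d=2 new=(2,5) → add node 5 parent=1 cost=5
10. q=(13,9) nearest=3 d=3 new=(13,9) → blocked by [11,16]×[6,8], reject
11. q=(2,6) nearest=5 d=1 new=(2,6) → add node 6 parent=5 cost=6

Path: 0 1 5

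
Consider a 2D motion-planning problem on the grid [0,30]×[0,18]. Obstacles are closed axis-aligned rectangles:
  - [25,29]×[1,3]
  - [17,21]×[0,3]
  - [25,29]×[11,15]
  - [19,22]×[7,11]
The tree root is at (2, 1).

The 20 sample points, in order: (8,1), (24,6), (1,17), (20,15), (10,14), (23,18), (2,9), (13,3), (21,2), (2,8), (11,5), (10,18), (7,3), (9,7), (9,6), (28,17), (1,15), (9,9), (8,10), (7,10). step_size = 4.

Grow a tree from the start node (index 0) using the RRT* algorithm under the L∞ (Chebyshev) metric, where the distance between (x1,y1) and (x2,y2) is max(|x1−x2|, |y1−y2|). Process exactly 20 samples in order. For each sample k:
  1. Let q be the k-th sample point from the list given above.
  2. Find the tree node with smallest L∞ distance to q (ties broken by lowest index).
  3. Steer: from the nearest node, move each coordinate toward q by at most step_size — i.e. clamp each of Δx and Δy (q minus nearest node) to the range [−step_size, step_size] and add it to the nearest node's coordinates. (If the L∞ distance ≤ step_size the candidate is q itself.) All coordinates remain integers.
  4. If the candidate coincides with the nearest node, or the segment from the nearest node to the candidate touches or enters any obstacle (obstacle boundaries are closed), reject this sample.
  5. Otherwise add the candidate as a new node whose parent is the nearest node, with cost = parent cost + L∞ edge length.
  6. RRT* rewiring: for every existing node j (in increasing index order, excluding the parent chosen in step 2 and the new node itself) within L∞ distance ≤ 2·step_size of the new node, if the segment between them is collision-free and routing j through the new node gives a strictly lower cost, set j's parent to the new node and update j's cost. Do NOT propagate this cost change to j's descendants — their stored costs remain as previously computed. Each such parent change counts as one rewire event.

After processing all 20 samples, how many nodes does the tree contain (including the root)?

Node count: 21

1. q=(8,1) nearest=0 d=6 new=(6,1) → add node 1 parent=0 cost=4
2. q=(24,6) nearest=1 d=18 new=(10,5) → add node 2 parent=1 cost=8
3. q=(1,17) nearest=2 d=12 new=(6,9) → add node 3 parent=2 cost=12
4. q=(20,15) nearest=2 d=10 new=(14,9) → add node 4 parent=2 cost=12
5. q=(10,14) nearest=3 d=5 new=(10,13) → add node 5 parent=3 cost=16
6. q=(23,18) nearest=4 d=9 new=(18,13) → add node 6 parent=4 cost=16
7. q=(2,9) nearest=3 d=4 new=(2,9) → add node 7 parent=3 cost=16
8. q=(13,3) nearest=2 d=3 new=(13,3) → add node 8 parent=2 cost=11
9. q=(21,2) nearest=4 d=7 new=(18,5) → add node 9 parent=4 cost=16
10. q=(2,8) nearest=7 d=1 new=(2,8) → add node 10 parent=7 cost=17
11. q=(11,5) nearest=2 d=1 new=(11,5) → add node 11 parent=2 cost=9
12. q=(10,18) nearest=5 d=5 new=(10,17) → add node 12 parent=5 cost=20
13. q=(7,3) nearest=1 d=2 new=(7,3) → add node 13 parent=1 cost=6; rewire 7→13 (12<16); rewire 10→13 (11<17)
14. q=(9,7) nearest=2 d=2 new=(9,7) → add node 14 parent=2 cost=10
15. q=(9,6) nearest=2 d=1 new=(9,6) → add node 15 parent=2 cost=9
16. q=(28,17) nearest=6 d=10 new=(22,17) → add node 16 parent=6 cost=20
17. q=(1,15) nearest=3 d=6 new=(2,13) → add node 17 parent=3 cost=16
18. q=(9,9) nearest=14 d=2 new=(9,9) → add node 18 parent=14 cost=12
19. q=(8,10) nearest=18 d=1 new=(8,10) → add node 19 parent=18 cost=13
20. q=(7,10) nearest=3 d=1 new=(7,10) → add node 20 parent=3 cost=13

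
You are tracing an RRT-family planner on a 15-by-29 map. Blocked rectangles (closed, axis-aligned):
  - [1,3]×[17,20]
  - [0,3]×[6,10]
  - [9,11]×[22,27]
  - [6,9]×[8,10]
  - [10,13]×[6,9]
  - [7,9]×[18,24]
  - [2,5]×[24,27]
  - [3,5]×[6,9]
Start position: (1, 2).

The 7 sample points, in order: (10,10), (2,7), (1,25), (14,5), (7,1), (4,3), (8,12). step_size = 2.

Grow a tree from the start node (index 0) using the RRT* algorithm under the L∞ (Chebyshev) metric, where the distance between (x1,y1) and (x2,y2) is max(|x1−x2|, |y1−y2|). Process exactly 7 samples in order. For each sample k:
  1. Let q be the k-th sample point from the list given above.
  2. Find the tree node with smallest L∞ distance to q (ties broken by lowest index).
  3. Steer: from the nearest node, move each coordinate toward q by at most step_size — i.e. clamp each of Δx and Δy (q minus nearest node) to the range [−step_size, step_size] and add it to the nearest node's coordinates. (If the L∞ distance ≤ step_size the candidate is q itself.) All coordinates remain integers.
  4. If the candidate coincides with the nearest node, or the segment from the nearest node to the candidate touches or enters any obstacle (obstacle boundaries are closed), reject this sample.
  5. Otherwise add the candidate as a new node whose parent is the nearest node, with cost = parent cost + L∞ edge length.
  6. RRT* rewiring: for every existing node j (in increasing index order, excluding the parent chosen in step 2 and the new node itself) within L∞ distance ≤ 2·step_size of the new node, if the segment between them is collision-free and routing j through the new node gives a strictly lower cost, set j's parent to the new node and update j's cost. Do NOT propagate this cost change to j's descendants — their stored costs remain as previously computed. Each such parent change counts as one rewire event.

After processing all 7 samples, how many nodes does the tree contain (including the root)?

Node count: 6

1. q=(10,10) nearest=0 d=9 new=(3,4) → add node 1 parent=0 cost=2
2. q=(2,7) nearest=1 d=3 new=(2,6) → blocked by [0,3]×[6,10], reject
3. q=(1,25) nearest=1 d=21 new=(1,6) → blocked by [0,3]×[6,10], reject
4. q=(14,5) nearest=1 d=11 new=(5,5) → add node 2 parent=1 cost=4
5. q=(7,1) nearest=1 d=4 new=(5,2) → add node 3 parent=1 cost=4
6. q=(4,3) nearest=1 d=1 new=(4,3) → add node 4 parent=1 cost=3
7. q=(8,12) nearest=2 d=7 new=(7,7) → add node 5 parent=2 cost=6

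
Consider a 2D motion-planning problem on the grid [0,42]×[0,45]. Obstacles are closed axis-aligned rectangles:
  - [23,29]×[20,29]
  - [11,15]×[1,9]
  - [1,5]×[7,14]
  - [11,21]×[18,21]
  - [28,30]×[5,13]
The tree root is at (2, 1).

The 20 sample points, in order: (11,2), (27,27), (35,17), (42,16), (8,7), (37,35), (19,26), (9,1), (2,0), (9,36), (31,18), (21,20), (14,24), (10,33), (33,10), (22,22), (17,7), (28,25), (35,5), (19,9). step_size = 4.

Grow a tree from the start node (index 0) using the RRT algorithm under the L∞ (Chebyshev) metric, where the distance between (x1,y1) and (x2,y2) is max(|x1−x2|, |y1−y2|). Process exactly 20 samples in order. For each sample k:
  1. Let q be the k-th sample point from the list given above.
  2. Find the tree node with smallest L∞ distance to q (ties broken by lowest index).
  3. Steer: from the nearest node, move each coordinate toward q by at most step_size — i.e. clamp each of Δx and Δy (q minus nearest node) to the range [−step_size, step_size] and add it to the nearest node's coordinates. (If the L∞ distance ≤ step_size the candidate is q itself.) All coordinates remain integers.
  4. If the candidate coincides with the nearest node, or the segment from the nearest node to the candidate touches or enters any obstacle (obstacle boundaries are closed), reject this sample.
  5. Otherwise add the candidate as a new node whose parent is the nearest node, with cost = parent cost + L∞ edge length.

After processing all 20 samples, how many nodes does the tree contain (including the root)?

Node count: 14

1. q=(11,2) nearest=0 d=9 new=(6,2) → add node 1 parent=0 cost=4
2. q=(27,27) nearest=1 d=25 new=(10,6) → add node 2 parent=1 cost=8
3. q=(35,17) nearest=2 d=25 new=(14,10) → blocked by [11,15]×[1,9], reject
4. q=(42,16) nearest=2 d=32 new=(14,10) → blocked by [11,15]×[1,9], reject
5. q=(8,7) nearest=2 d=2 new=(8,7) → add node 3 parent=2 cost=10
6. q=(37,35) nearest=2 d=29 new=(14,10) → blocked by [11,15]×[1,9], reject
7. q=(19,26) nearest=3 d=19 new=(12,11) → add node 4 parent=3 cost=14
8. q=(9,1) nearest=1 d=3 new=(9,1) → add node 5 parent=1 cost=7
9. q=(2,0) nearest=0 d=1 new=(2,0) → add node 6 parent=0 cost=1
10. q=(9,36) nearest=4 d=25 new=(9,15) → add node 7 parent=4 cost=18
11. q=(31,18) nearest=4 d=19 new=(16,15) → add node 8 parent=4 cost=18
12. q=(21,20) nearest=8 d=5 new=(20,19) → blocked by [11,21]×[18,21], reject
13. q=(14,24) nearest=7 d=9 new=(13,19) → blocked by [11,21]×[18,21], reject
14. q=(10,33) nearest=7 d=18 new=(10,19) → add node 9 parent=7 cost=22
15. q=(33,10) nearest=8 d=17 new=(20,11) → add node 10 parent=8 cost=22
16. q=(22,22) nearest=8 d=7 new=(20,19) → blocked by [11,21]×[18,21], reject
17. q=(17,7) nearest=10 d=4 new=(17,7) → add node 11 parent=10 cost=26
18. q=(28,25) nearest=8 d=12 new=(20,19) → blocked by [11,21]×[18,21], reject
19. q=(35,5) nearest=10 d=15 new=(24,7) → add node 12 parent=10 cost=26
20. q=(19,9) nearest=10 d=2 new=(19,9) → add node 13 parent=10 cost=24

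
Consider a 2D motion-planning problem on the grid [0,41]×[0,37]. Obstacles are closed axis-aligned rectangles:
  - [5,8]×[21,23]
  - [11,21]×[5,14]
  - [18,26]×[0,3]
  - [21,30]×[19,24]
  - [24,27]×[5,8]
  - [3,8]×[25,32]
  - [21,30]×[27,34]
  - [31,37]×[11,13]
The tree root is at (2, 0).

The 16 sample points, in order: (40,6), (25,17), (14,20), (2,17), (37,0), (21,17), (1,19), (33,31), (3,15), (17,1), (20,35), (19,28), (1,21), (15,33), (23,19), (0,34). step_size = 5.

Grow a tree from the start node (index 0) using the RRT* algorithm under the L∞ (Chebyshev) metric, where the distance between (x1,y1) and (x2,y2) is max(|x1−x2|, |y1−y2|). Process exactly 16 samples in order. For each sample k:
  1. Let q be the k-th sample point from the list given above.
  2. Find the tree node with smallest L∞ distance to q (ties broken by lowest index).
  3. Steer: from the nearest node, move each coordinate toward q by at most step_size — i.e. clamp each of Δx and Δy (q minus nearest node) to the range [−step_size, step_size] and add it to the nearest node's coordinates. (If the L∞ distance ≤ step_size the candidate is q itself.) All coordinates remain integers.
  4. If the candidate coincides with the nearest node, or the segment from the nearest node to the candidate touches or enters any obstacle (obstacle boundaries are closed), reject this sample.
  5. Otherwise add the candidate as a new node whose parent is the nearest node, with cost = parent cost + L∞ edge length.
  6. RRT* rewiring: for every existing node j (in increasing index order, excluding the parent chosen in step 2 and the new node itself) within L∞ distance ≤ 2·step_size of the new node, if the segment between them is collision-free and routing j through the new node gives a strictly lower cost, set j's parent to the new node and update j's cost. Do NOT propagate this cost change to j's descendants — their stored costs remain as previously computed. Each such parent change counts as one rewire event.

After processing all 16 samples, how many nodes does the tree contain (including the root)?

Node count: 10

1. q=(40,6) nearest=0 d=38 new=(7,5) → add node 1 parent=0 cost=5
2. q=(25,17) nearest=1 d=18 new=(12,10) → blocked by [11,21]×[5,14], reject
3. q=(14,20) nearest=1 d=15 new=(12,10) → blocked by [11,21]×[5,14], reject
4. q=(2,17) nearest=1 d=12 new=(2,10) → add node 2 parent=1 cost=10
5. q=(37,0) nearest=1 d=30 new=(12,0) → add node 3 parent=1 cost=10
6. q=(21,17) nearest=1 d=14 new=(12,10) → blocked by [11,21]×[5,14], reject
7. q=(1,19) nearest=2 d=9 new=(1,15) → add node 4 parent=2 cost=15
8. q=(33,31) nearest=1 d=26 new=(12,10) → blocked by [11,21]×[5,14], reject
9. q=(3,15) nearest=4 d=2 new=(3,15) → add node 5 parent=4 cost=17
10. q=(17,1) nearest=3 d=5 new=(17,1) → add node 6 parent=3 cost=15
11. q=(20,35) nearest=4 d=20 new=(6,20) → add node 7 parent=4 cost=20
12. q=(19,28) nearest=7 d=13 new=(11,25) → blocked by [5,8]×[21,23], reject
13. q=(1,21) nearest=7 d=5 new=(1,21) → add node 8 parent=7 cost=25
14. q=(15,33) nearest=7 d=13 new=(11,25) → blocked by [5,8]×[21,23], reject
15. q=(23,19) nearest=1 d=16 new=(12,10) → blocked by [11,21]×[5,14], reject
16. q=(0,34) nearest=8 d=13 new=(0,26) → add node 9 parent=8 cost=30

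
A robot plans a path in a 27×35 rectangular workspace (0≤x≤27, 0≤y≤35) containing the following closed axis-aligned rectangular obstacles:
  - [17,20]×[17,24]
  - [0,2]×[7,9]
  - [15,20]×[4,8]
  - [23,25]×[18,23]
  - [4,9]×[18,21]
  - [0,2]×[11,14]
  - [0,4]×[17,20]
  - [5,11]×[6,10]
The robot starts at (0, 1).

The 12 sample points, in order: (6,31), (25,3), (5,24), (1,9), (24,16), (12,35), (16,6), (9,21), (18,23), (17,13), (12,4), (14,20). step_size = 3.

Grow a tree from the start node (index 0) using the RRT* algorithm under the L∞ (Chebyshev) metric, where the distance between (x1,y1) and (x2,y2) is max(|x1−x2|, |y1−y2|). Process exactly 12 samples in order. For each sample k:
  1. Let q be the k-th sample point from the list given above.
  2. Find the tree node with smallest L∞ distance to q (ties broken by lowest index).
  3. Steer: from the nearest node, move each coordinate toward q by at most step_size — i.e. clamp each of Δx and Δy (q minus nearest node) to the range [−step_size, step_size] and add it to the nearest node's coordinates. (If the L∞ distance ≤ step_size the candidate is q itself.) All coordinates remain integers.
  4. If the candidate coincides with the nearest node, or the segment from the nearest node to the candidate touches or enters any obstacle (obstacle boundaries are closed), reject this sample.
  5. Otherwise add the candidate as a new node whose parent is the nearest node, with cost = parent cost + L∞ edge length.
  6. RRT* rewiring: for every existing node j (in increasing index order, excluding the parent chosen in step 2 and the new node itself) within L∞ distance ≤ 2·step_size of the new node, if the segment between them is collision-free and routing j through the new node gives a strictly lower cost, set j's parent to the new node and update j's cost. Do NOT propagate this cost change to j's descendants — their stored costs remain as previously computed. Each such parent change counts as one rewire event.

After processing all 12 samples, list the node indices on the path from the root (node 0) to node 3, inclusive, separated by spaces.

1. q=(6,31) nearest=0 d=30 new=(3,4) → add node 1 parent=0 cost=3
2. q=(25,3) nearest=1 d=22 new=(6,3) → add node 2 parent=1 cost=6
3. q=(5,24) nearest=1 d=20 new=(5,7) → blocked by [5,11]×[6,10], reject
4. q=(1,9) nearest=1 d=5 new=(1,7) → blocked by [0,2]×[7,9], reject
5. q=(24,16) nearest=2 d=18 new=(9,6) → blocked by [5,11]×[6,10], reject
6. q=(12,35) nearest=1 d=31 new=(6,7) → blocked by [5,11]×[6,10], reject
7. q=(16,6) nearest=2 d=10 new=(9,6) → blocked by [5,11]×[6,10], reject
8. q=(9,21) nearest=1 d=17 new=(6,7) → blocked by [5,11]×[6,10], reject
9. q=(18,23) nearest=1 d=19 new=(6,7) → blocked by [5,11]×[6,10], reject
10. q=(17,13) nearest=2 d=11 new=(9,6) → blocked by [5,11]×[6,10], reject
11. q=(12,4) nearest=2 d=6 new=(9,4) → add node 3 parent=2 cost=9
12. q=(14,20) nearest=1 d=16 new=(6,7) → blocked by [5,11]×[6,10], reject

Path: 0 1 2 3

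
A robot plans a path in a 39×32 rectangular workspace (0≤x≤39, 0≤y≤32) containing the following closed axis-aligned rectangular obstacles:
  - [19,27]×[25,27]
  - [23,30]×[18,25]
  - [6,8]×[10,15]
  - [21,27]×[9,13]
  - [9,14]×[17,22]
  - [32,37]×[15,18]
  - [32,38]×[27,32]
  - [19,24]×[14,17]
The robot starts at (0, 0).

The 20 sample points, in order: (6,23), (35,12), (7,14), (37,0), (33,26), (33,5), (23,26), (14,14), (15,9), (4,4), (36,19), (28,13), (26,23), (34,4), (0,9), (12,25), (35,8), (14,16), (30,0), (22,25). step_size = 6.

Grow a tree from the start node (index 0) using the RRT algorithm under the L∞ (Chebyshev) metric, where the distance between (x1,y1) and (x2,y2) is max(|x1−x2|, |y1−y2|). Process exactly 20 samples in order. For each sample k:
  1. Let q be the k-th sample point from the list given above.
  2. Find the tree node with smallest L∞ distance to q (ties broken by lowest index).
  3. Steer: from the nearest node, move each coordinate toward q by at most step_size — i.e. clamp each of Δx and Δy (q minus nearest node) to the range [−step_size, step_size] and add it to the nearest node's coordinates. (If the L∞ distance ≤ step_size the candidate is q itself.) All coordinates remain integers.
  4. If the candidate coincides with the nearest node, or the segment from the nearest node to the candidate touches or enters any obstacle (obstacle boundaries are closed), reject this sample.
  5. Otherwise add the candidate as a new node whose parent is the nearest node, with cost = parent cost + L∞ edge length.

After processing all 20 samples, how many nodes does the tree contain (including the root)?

Node count: 17

1. q=(6,23) nearest=0 d=23 new=(6,6) → add node 1 parent=0 cost=6
2. q=(35,12) nearest=1 d=29 new=(12,12) → add node 2 parent=1 cost=12
3. q=(7,14) nearest=2 d=5 new=(7,14) → blocked by [6,8]×[10,15], reject
4. q=(37,0) nearest=2 d=25 new=(18,6) → add node 3 parent=2 cost=18
5. q=(33,26) nearest=3 d=20 new=(24,12) → blocked by [21,27]×[9,13], reject
6. q=(33,5) nearest=3 d=15 new=(24,5) → add node 4 parent=3 cost=24
7. q=(23,26) nearest=2 d=14 new=(18,18) → add node 5 parent=2 cost=18
8. q=(14,14) nearest=2 d=2 new=(14,14) → add node 6 parent=2 cost=14
9. q=(15,9) nearest=2 d=3 new=(15,9) → add node 7 parent=2 cost=15
10. q=(4,4) nearest=1 d=2 new=(4,4) → add node 8 parent=1 cost=8
11. q=(36,19) nearest=4 d=14 new=(30,11) → add node 9 parent=4 cost=30
12. q=(28,13) nearest=9 d=2 new=(28,13) → add node 10 parent=9 cost=32
13. q=(26,23) nearest=5 d=8 new=(24,23) → blocked by [23,30]×[18,25], reject
14. q=(34,4) nearest=9 d=7 new=(34,5) → add node 11 parent=9 cost=36
15. q=(0,9) nearest=8 d=5 new=(0,9) → add node 12 parent=8 cost=13
16. q=(12,25) nearest=5 d=7 new=(12,24) → blocked by [9,14]×[17,22], reject
17. q=(35,8) nearest=11 d=3 new=(35,8) → add node 13 parent=11 cost=39
18. q=(14,16) nearest=6 d=2 new=(14,16) → add node 14 parent=6 cost=16
19. q=(30,0) nearest=11 d=5 new=(30,0) → add node 15 parent=11 cost=41
20. q=(22,25) nearest=5 d=7 new=(22,24) → add node 16 parent=5 cost=24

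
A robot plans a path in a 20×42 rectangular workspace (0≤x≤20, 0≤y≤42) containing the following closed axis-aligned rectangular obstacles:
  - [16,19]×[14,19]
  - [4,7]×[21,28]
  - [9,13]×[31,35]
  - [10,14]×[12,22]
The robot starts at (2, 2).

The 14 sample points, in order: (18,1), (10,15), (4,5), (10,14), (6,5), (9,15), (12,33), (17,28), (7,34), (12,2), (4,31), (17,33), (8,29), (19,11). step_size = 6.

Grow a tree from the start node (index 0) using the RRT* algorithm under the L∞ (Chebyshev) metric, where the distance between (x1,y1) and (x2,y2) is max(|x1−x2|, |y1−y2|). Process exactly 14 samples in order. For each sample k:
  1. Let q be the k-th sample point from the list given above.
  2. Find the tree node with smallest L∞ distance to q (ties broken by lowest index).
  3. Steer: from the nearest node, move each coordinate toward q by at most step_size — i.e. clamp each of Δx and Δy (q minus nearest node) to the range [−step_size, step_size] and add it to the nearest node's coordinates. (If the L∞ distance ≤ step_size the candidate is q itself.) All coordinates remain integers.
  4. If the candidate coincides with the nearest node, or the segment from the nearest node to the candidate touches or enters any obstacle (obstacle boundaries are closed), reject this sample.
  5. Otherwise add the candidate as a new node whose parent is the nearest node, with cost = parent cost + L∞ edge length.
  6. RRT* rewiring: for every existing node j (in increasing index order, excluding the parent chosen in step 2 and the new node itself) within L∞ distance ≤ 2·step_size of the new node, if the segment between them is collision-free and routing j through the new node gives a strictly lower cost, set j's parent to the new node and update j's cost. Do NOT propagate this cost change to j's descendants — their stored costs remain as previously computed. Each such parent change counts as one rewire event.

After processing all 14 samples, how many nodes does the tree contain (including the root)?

1. q=(18,1) nearest=0 d=16 new=(8,1) → add node 1 parent=0 cost=6
2. q=(10,15) nearest=0 d=13 new=(8,8) → add node 2 parent=0 cost=6
3. q=(4,5) nearest=0 d=3 new=(4,5) → add node 3 parent=0 cost=3
4. q=(10,14) nearest=2 d=6 new=(10,14) → blocked by [10,14]×[12,22], reject
5. q=(6,5) nearest=3 d=2 new=(6,5) → add node 4 parent=3 cost=5
6. q=(9,15) nearest=2 d=7 new=(9,14) → add node 5 parent=2 cost=12
7. q=(12,33) nearest=5 d=19 new=(12,20) → blocked by [10,14]×[12,22], reject
8. q=(17,28) nearest=5 d=14 new=(15,20) → blocked by [10,14]×[12,22], reject
9. q=(7,34) nearest=5 d=20 new=(7,20) → add node 6 parent=5 cost=18
10. q=(12,2) nearest=1 d=4 new=(12,2) → add node 7 parent=1 cost=10
11. q=(4,31) nearest=6 d=11 new=(4,26) → blocked by [4,7]×[21,28], reject
12. q=(17,33) nearest=6 d=13 new=(13,26) → add node 8 parent=6 cost=24
13. q=(8,29) nearest=8 d=5 new=(8,29) → add node 9 parent=8 cost=29
14. q=(19,11) nearest=7 d=9 new=(18,8) → add node 10 parent=7 cost=16

Node count: 11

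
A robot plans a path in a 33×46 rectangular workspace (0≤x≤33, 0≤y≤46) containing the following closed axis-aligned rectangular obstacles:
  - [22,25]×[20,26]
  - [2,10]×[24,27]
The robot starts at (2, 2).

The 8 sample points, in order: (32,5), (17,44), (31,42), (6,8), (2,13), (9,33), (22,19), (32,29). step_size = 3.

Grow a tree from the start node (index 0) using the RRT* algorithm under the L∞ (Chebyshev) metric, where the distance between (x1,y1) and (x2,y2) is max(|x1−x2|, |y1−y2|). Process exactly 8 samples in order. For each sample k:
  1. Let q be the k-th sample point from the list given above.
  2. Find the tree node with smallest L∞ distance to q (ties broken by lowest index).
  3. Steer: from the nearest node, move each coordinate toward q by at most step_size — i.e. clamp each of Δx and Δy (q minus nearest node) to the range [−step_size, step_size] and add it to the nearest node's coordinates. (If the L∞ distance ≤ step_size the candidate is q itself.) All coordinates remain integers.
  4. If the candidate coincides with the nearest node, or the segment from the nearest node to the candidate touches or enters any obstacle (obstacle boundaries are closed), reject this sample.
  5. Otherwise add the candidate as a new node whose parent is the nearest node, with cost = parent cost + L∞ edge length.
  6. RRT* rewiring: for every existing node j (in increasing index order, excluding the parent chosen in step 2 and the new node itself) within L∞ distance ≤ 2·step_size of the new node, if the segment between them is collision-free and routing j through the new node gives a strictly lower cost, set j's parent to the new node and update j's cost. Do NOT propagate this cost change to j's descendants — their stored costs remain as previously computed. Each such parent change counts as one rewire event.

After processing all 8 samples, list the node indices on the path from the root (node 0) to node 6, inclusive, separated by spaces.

1. q=(32,5) nearest=0 d=30 new=(5,5) → add node 1 parent=0 cost=3
2. q=(17,44) nearest=1 d=39 new=(8,8) → add node 2 parent=1 cost=6
3. q=(31,42) nearest=2 d=34 new=(11,11) → add node 3 parent=2 cost=9
4. q=(6,8) nearest=2 d=2 new=(6,8) → add node 4 parent=2 cost=8
5. q=(2,13) nearest=4 d=5 new=(3,11) → add node 5 parent=4 cost=11
6. q=(9,33) nearest=3 d=22 new=(9,14) → add node 6 parent=3 cost=12
7. q=(22,19) nearest=3 d=11 new=(14,14) → add node 7 parent=3 cost=12
8. q=(32,29) nearest=7 d=18 new=(17,17) → add node 8 parent=7 cost=15

Path: 0 1 2 3 6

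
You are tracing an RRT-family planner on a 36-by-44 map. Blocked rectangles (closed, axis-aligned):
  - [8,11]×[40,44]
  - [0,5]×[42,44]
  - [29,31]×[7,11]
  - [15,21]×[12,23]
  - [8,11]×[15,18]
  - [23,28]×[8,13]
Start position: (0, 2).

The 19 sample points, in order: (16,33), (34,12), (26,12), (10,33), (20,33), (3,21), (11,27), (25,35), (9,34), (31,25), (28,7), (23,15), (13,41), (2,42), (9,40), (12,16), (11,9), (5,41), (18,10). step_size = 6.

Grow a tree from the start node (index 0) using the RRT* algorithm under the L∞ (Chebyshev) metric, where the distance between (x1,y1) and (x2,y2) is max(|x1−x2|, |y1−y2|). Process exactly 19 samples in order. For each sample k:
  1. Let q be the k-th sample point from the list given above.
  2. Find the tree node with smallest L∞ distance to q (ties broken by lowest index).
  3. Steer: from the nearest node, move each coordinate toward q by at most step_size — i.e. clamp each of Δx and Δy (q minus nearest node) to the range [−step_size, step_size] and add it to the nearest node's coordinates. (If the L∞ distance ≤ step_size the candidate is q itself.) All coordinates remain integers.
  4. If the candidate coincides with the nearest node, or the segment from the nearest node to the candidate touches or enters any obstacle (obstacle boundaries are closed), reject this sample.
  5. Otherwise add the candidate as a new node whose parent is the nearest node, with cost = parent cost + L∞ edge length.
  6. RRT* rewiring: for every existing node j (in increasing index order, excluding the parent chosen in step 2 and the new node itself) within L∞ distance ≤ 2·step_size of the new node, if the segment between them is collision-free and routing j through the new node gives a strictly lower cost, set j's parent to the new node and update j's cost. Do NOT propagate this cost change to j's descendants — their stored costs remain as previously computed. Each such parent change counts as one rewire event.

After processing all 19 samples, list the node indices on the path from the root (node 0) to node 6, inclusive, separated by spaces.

1. q=(16,33) nearest=0 d=31 new=(6,8) → add node 1 parent=0 cost=6
2. q=(34,12) nearest=1 d=28 new=(12,12) → add node 2 parent=1 cost=12
3. q=(26,12) nearest=2 d=14 new=(18,12) → blocked by [15,21]×[12,23], reject
4. q=(10,33) nearest=2 d=21 new=(10,18) → blocked by [8,11]×[15,18], reject
5. q=(20,33) nearest=2 d=21 new=(18,18) → blocked by [15,21]×[12,23], reject
6. q=(3,21) nearest=2 d=9 new=(6,18) → blocked by [8,11]×[15,18], reject
7. q=(11,27) nearest=2 d=15 new=(11,18) → blocked by [8,11]×[15,18], reject
8. q=(25,35) nearest=2 d=23 new=(18,18) → blocked by [15,21]×[12,23], reject
9. q=(9,34) nearest=2 d=22 new=(9,18) → blocked by [8,11]×[15,18], reject
10. q=(31,25) nearest=2 d=19 new=(18,18) → blocked by [15,21]×[12,23], reject
11. q=(28,7) nearest=2 d=16 new=(18,7) → add node 3 parent=2 cost=18
12. q=(23,15) nearest=3 d=8 new=(23,13) → blocked by [23,28]×[8,13], reject
13. q=(13,41) nearest=2 d=29 new=(13,18) → add node 4 parent=2 cost=18
14. q=(2,42) nearest=4 d=24 new=(7,24) → add node 5 parent=4 cost=24
15. q=(9,40) nearest=5 d=16 new=(9,30) → add node 6 parent=5 cost=30
16. q=(12,16) nearest=4 d=2 new=(12,16) → add node 7 parent=4 cost=20
17. q=(11,9) nearest=2 d=3 new=(11,9) → add node 8 parent=2 cost=15
18. q=(5,41) nearest=6 d=11 new=(5,36) → add node 9 parent=6 cost=36
19. q=(18,10) nearest=3 d=3 new=(18,10) → add node 10 parent=3 cost=21

Path: 0 1 2 4 5 6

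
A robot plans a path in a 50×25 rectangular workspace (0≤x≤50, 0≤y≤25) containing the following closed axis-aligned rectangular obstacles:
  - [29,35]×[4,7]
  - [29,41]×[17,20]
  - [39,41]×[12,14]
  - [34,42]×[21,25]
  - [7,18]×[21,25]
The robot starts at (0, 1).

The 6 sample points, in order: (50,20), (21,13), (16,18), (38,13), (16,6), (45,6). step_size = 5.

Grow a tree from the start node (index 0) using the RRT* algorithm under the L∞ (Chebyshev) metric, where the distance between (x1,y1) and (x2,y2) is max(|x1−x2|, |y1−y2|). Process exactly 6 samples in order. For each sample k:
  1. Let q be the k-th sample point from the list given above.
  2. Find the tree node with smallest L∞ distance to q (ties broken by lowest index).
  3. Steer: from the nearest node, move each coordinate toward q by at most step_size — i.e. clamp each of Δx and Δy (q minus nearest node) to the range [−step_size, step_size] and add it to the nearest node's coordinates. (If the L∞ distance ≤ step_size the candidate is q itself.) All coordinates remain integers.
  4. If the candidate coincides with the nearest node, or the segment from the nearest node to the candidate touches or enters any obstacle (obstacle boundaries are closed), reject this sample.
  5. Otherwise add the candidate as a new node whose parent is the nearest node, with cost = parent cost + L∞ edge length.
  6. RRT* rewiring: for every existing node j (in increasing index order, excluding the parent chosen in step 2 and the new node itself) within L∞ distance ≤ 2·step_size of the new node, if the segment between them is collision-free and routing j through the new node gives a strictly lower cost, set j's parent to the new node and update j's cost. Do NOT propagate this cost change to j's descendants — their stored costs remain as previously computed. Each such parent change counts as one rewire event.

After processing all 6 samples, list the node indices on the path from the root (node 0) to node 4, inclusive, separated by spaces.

1. q=(50,20) nearest=0 d=50 new=(5,6) → add node 1 parent=0 cost=5
2. q=(21,13) nearest=1 d=16 new=(10,11) → add node 2 parent=1 cost=10
3. q=(16,18) nearest=2 d=7 new=(15,16) → add node 3 parent=2 cost=15
4. q=(38,13) nearest=3 d=23 new=(20,13) → add node 4 parent=3 cost=20
5. q=(16,6) nearest=2 d=6 new=(15,6) → add node 5 parent=2 cost=15
6. q=(45,6) nearest=4 d=25 new=(25,8) → add node 6 parent=4 cost=25

Path: 0 1 2 3 4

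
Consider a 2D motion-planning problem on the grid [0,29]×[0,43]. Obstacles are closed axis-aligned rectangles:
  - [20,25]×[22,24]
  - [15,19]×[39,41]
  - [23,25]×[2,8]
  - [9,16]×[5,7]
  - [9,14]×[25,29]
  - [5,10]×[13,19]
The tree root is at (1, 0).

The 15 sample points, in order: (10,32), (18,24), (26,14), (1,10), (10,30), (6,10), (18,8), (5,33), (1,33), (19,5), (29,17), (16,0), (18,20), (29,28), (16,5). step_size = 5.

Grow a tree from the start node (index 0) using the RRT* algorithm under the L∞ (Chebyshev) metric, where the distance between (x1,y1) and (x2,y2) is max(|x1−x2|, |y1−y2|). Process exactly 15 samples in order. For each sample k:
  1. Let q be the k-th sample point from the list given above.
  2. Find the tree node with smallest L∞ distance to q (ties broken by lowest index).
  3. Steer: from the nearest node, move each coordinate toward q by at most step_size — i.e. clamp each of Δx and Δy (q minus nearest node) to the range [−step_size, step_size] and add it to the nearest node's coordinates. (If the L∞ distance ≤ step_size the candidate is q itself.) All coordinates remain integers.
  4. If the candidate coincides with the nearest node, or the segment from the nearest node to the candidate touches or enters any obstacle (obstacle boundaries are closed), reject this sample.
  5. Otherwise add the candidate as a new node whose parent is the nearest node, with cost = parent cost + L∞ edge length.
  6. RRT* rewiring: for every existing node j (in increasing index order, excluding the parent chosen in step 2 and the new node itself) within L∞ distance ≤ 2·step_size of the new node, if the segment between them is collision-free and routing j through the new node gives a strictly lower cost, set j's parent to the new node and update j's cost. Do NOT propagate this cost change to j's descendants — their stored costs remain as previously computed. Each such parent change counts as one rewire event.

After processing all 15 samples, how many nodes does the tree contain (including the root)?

Node count: 14

1. q=(10,32) nearest=0 d=32 new=(6,5) → add node 1 parent=0 cost=5
2. q=(18,24) nearest=1 d=19 new=(11,10) → add node 2 parent=1 cost=10
3. q=(26,14) nearest=2 d=15 new=(16,14) → add node 3 parent=2 cost=15
4. q=(1,10) nearest=1 d=5 new=(1,10) → add node 4 parent=1 cost=10
5. q=(10,30) nearest=3 d=16 new=(11,19) → add node 5 parent=3 cost=20
6. q=(6,10) nearest=1 d=5 new=(6,10) → add node 6 parent=1 cost=10
7. q=(18,8) nearest=3 d=6 new=(18,9) → add node 7 parent=3 cost=20
8. q=(5,33) nearest=5 d=14 new=(6,24) → add node 8 parent=5 cost=25
9. q=(1,33) nearest=8 d=9 new=(1,29) → add node 9 parent=8 cost=30
10. q=(19,5) nearest=7 d=4 new=(19,5) → add node 10 parent=7 cost=24
11. q=(29,17) nearest=7 d=11 new=(23,14) → add node 11 parent=7 cost=25
12. q=(16,0) nearest=10 d=5 new=(16,0) → add node 12 parent=10 cost=29
13. q=(18,20) nearest=3 d=6 new=(18,19) → add node 13 parent=3 cost=20
14. q=(29,28) nearest=13 d=11 new=(23,24) → blocked by [20,25]×[22,24], reject
15. q=(16,5) nearest=10 d=3 new=(16,5) → blocked by [9,16]×[5,7], reject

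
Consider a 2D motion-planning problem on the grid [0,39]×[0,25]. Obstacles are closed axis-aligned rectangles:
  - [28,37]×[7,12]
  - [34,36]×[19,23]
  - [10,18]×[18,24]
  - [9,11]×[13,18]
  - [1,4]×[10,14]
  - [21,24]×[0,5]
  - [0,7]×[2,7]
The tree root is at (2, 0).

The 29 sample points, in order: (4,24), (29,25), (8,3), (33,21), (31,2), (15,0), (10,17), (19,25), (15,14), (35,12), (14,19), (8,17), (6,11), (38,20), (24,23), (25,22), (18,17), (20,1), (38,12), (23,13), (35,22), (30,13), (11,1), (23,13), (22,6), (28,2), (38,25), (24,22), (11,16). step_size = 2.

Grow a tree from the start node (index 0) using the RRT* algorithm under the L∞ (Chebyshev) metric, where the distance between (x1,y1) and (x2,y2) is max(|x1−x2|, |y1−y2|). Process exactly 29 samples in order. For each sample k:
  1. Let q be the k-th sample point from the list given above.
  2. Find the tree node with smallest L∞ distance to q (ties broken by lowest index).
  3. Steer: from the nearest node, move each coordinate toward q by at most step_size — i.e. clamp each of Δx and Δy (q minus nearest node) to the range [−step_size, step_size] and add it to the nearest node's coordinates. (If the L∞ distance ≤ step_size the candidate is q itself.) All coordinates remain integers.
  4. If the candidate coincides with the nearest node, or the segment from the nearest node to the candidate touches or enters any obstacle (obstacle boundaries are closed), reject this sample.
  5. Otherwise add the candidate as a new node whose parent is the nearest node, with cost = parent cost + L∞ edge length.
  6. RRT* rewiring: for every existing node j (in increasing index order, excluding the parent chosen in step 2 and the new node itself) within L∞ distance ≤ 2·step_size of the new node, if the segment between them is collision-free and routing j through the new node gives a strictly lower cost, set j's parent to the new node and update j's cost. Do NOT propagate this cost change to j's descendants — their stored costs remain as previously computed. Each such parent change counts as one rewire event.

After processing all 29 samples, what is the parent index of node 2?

Parent of node 2: 1

1. q=(4,24) nearest=0 d=24 new=(4,2) → blocked by [0,7]×[2,7], reject
2. q=(29,25) nearest=0 d=27 new=(4,2) → blocked by [0,7]×[2,7], reject
3. q=(8,3) nearest=0 d=6 new=(4,2) → blocked by [0,7]×[2,7], reject
4. q=(33,21) nearest=0 d=31 new=(4,2) → blocked by [0,7]×[2,7], reject
5. q=(31,2) nearest=0 d=29 new=(4,2) → blocked by [0,7]×[2,7], reject
6. q=(15,0) nearest=0 d=13 new=(4,0) → add node 1 parent=0 cost=2
7. q=(10,17) nearest=0 d=17 new=(4,2) → blocked by [0,7]×[2,7], reject
8. q=(19,25) nearest=0 d=25 new=(4,2) → blocked by [0,7]×[2,7], reject
9. q=(15,14) nearest=0 d=14 new=(4,2) → blocked by [0,7]×[2,7], reject
10. q=(35,12) nearest=1 d=31 new=(6,2) → blocked by [0,7]×[2,7], reject
11. q=(14,19) nearest=0 d=19 new=(4,2) → blocked by [0,7]×[2,7], reject
12. q=(8,17) nearest=0 d=17 new=(4,2) → blocked by [0,7]×[2,7], reject
13. q=(6,11) nearest=0 d=11 new=(4,2) → blocked by [0,7]×[2,7], reject
14. q=(38,20) nearest=1 d=34 new=(6,2) → blocked by [0,7]×[2,7], reject
15. q=(24,23) nearest=0 d=23 new=(4,2) → blocked by [0,7]×[2,7], reject
16. q=(25,22) nearest=1 d=22 new=(6,2) → blocked by [0,7]×[2,7], reject
17. q=(18,17) nearest=0 d=17 new=(4,2) → blocked by [0,7]×[2,7], reject
18. q=(20,1) nearest=1 d=16 new=(6,1) → add node 2 parent=1 cost=4
19. q=(38,12) nearest=2 d=32 new=(8,3) → blocked by [0,7]×[2,7], reject
20. q=(23,13) nearest=2 d=17 new=(8,3) → blocked by [0,7]×[2,7], reject
21. q=(35,22) nearest=2 d=29 new=(8,3) → blocked by [0,7]×[2,7], reject
22. q=(30,13) nearest=2 d=24 new=(8,3) → blocked by [0,7]×[2,7], reject
23. q=(11,1) nearest=2 d=5 new=(8,1) → add node 3 parent=2 cost=6
24. q=(23,13) nearest=3 d=15 new=(10,3) → add node 4 parent=3 cost=8
25. q=(22,6) nearest=4 d=12 new=(12,5) → add node 5 parent=4 cost=10
26. q=(28,2) nearest=5 d=16 new=(14,3) → add node 6 parent=5 cost=12
27. q=(38,25) nearest=6 d=24 new=(16,5) → add node 7 parent=6 cost=14
28. q=(24,22) nearest=5 d=17 new=(14,7) → add node 8 parent=5 cost=12
29. q=(11,16) nearest=8 d=9 new=(12,9) → add node 9 parent=8 cost=14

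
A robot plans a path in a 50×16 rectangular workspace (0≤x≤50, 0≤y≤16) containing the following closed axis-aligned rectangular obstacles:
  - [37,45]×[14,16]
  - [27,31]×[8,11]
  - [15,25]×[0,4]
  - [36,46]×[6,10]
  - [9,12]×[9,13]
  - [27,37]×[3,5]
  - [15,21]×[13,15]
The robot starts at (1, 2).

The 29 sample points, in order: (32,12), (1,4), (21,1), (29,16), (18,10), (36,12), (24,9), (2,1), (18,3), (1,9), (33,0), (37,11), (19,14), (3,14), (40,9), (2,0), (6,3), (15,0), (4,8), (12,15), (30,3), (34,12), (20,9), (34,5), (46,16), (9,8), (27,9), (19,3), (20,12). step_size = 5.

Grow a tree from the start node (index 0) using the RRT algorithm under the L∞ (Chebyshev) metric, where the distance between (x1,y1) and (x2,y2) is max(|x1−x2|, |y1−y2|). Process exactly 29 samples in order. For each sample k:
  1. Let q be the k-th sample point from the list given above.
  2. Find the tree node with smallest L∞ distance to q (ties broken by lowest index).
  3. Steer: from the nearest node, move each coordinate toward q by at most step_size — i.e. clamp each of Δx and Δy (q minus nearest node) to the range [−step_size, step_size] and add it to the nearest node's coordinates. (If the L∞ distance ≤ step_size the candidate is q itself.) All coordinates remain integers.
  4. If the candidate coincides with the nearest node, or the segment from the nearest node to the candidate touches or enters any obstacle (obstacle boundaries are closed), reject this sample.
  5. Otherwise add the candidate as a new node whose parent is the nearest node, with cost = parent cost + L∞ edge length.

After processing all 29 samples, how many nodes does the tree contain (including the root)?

Node count: 18

1. q=(32,12) nearest=0 d=31 new=(6,7) → add node 1 parent=0 cost=5
2. q=(1,4) nearest=0 d=2 new=(1,4) → add node 2 parent=0 cost=2
3. q=(21,1) nearest=1 d=15 new=(11,2) → add node 3 parent=1 cost=10
4. q=(29,16) nearest=3 d=18 new=(16,7) → add node 4 parent=3 cost=15
5. q=(18,10) nearest=4 d=3 new=(18,10) → add node 5 parent=4 cost=18
6. q=(36,12) nearest=5 d=18 new=(23,12) → add node 6 parent=5 cost=23
7. q=(24,9) nearest=6 d=3 new=(24,9) → add node 7 parent=6 cost=26
8. q=(2,1) nearest=0 d=1 new=(2,1) → add node 8 parent=0 cost=1
9. q=(18,3) nearest=4 d=4 new=(18,3) → blocked by [15,25]×[0,4], reject
10. q=(1,9) nearest=1 d=5 new=(1,9) → add node 9 parent=1 cost=10
11. q=(33,0) nearest=7 d=9 new=(29,4) → blocked by [27,37]×[3,5], reject
12. q=(37,11) nearest=7 d=13 new=(29,11) → blocked by [27,31]×[8,11], reject
13. q=(19,14) nearest=5 d=4 new=(19,14) → blocked by [15,21]×[13,15], reject
14. q=(3,14) nearest=9 d=5 new=(3,14) → add node 10 parent=9 cost=15
15. q=(40,9) nearest=7 d=16 new=(29,9) → blocked by [27,31]×[8,11], reject
16. q=(2,0) nearest=8 d=1 new=(2,0) → add node 11 parent=8 cost=2
17. q=(6,3) nearest=1 d=4 new=(6,3) → add node 12 parent=1 cost=9
18. q=(15,0) nearest=3 d=4 new=(15,0) → blocked by [15,25]×[0,4], reject
19. q=(4,8) nearest=1 d=2 new=(4,8) → add node 13 parent=1 cost=7
20. q=(12,15) nearest=5 d=6 new=(13,15) → blocked by [15,21]×[13,15], reject
21. q=(30,3) nearest=7 d=6 new=(29,4) → blocked by [27,37]×[3,5], reject
22. q=(34,12) nearest=7 d=10 new=(29,12) → blocked by [27,31]×[8,11], reject
23. q=(20,9) nearest=5 d=2 new=(20,9) → add node 14 parent=5 cost=20
24. q=(34,5) nearest=7 d=10 new=(29,5) → blocked by [27,37]×[3,5], reject
25. q=(46,16) nearest=7 d=22 new=(29,14) → add node 15 parent=7 cost=31
26. q=(9,8) nearest=1 d=3 new=(9,8) → add node 16 parent=1 cost=8
27. q=(27,9) nearest=7 d=3 new=(27,9) → blocked by [27,31]×[8,11], reject
28. q=(19,3) nearest=4 d=4 new=(19,3) → blocked by [15,25]×[0,4], reject
29. q=(20,12) nearest=5 d=2 new=(20,12) → add node 17 parent=5 cost=20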